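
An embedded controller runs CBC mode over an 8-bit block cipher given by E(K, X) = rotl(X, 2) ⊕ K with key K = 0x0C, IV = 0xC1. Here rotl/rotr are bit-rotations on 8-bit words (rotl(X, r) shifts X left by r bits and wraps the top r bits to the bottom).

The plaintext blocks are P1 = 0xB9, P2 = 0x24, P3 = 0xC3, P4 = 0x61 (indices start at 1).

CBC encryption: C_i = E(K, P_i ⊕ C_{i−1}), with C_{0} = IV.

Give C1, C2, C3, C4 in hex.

C1 = 0xED, C2 = 0x2B, C3 = 0xAF, C4 = 0x37

C1: P1 ⊕ 0xC1 = 0x78; E(K, 0x78) = 0xED.
C2: P2 ⊕ 0xED = 0xC9; E(K, 0xC9) = 0x2B.
C3: P3 ⊕ 0x2B = 0xE8; E(K, 0xE8) = 0xAF.
C4: P4 ⊕ 0xAF = 0xCE; E(K, 0xCE) = 0x37.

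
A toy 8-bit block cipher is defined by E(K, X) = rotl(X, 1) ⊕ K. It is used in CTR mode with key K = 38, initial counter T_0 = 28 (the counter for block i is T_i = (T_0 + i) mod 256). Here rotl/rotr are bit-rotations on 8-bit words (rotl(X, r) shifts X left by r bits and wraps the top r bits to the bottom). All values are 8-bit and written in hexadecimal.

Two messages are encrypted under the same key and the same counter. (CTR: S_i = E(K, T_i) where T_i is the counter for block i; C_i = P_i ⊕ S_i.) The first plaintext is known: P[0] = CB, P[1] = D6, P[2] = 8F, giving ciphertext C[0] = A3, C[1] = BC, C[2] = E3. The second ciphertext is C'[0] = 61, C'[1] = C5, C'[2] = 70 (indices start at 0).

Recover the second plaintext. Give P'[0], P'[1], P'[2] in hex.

In CTR with a reused counter, both messages share the same keystream S_i, so C_i ⊕ C'_i = P_i ⊕ P'_i and thus P'_i = P_i ⊕ C_i ⊕ C'_i.
P'[0]: CB ⊕ A3 ⊕ 61 = 09.
P'[1]: D6 ⊕ BC ⊕ C5 = AF.
P'[2]: 8F ⊕ E3 ⊕ 70 = 1C.

P'[0] = 09, P'[1] = AF, P'[2] = 1C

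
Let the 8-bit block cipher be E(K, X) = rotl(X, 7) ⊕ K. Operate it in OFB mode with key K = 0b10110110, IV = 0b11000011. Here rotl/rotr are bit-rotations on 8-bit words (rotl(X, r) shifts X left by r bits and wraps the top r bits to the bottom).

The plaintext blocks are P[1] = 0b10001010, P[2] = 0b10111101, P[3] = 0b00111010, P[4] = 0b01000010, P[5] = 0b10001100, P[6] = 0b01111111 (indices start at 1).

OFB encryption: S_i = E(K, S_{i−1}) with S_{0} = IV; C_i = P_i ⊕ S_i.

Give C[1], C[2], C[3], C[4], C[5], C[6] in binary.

C[1] = 0b11011101, C[2] = 0b10100000, C[3] = 0b00000010, C[4] = 0b11101000, C[5] = 0b01101111, C[6] = 0b00111000

C[1]: S = E(K, 0b11000011) = 0b01010111; 0b10001010 ⊕ 0b01010111 = 0b11011101.
C[2]: S = E(K, 0b01010111) = 0b00011101; 0b10111101 ⊕ 0b00011101 = 0b10100000.
C[3]: S = E(K, 0b00011101) = 0b00111000; 0b00111010 ⊕ 0b00111000 = 0b00000010.
C[4]: S = E(K, 0b00111000) = 0b10101010; 0b01000010 ⊕ 0b10101010 = 0b11101000.
C[5]: S = E(K, 0b10101010) = 0b11100011; 0b10001100 ⊕ 0b11100011 = 0b01101111.
C[6]: S = E(K, 0b11100011) = 0b01000111; 0b01111111 ⊕ 0b01000111 = 0b00111000.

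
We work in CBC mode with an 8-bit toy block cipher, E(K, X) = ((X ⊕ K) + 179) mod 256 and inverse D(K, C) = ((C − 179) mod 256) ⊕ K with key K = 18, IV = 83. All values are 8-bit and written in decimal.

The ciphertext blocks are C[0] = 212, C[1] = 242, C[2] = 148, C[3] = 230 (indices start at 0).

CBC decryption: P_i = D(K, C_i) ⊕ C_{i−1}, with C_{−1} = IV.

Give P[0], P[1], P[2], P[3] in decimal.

P[0] = 96, P[1] = 249, P[2] = 1, P[3] = 181

P[0]: D(K, 212) = 51; 51 ⊕ 83 = 96.
P[1]: D(K, 242) = 45; 45 ⊕ 212 = 249.
P[2]: D(K, 148) = 243; 243 ⊕ 242 = 1.
P[3]: D(K, 230) = 33; 33 ⊕ 148 = 181.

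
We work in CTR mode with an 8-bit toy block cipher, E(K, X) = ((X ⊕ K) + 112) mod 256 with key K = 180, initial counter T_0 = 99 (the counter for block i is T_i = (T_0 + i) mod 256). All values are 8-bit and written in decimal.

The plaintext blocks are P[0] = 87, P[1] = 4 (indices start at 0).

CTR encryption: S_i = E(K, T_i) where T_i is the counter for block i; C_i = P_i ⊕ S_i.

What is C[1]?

C[1] = 68

C[0]: T = 99, S = E(K, T) = 71; 87 ⊕ 71 = 16.
C[1]: T = 100, S = E(K, T) = 64; 4 ⊕ 64 = 68.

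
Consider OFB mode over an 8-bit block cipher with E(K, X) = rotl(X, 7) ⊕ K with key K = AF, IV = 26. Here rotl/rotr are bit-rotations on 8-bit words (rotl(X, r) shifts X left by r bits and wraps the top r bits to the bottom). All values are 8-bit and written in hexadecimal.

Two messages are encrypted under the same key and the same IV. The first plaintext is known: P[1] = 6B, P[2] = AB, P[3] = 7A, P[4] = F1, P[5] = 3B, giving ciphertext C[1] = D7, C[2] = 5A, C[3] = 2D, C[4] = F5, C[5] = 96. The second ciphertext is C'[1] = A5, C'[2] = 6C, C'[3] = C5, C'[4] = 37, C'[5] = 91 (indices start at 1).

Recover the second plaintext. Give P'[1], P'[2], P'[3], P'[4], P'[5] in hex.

In OFB with a reused IV, both messages share the same keystream S_i, so C_i ⊕ C'_i = P_i ⊕ P'_i and thus P'_i = P_i ⊕ C_i ⊕ C'_i.
P'[1]: 6B ⊕ D7 ⊕ A5 = 19.
P'[2]: AB ⊕ 5A ⊕ 6C = 9D.
P'[3]: 7A ⊕ 2D ⊕ C5 = 92.
P'[4]: F1 ⊕ F5 ⊕ 37 = 33.
P'[5]: 3B ⊕ 96 ⊕ 91 = 3C.

P'[1] = 19, P'[2] = 9D, P'[3] = 92, P'[4] = 33, P'[5] = 3C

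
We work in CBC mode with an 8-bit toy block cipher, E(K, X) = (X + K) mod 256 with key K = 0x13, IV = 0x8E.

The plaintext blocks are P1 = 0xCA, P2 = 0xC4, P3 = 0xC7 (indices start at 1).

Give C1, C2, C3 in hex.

C1 = 0x57, C2 = 0xA6, C3 = 0x74

CBC encryption: C_i = E(K, P_i ⊕ C_{i−1}), with C_{0} = IV.
C1: P1 ⊕ 0x8E = 0x44; E(K, 0x44) = 0x57.
C2: P2 ⊕ 0x57 = 0x93; E(K, 0x93) = 0xA6.
C3: P3 ⊕ 0xA6 = 0x61; E(K, 0x61) = 0x74.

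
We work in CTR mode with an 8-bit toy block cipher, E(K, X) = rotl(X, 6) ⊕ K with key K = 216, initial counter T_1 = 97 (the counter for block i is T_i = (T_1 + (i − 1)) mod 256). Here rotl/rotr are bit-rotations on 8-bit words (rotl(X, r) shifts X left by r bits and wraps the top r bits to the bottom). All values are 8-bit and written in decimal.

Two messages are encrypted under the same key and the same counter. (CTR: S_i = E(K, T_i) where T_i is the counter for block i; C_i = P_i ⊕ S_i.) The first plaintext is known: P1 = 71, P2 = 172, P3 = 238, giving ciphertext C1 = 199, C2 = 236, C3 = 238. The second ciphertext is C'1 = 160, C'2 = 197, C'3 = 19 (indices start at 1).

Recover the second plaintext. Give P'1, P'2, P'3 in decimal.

In CTR with a reused counter, both messages share the same keystream S_i, so C_i ⊕ C'_i = P_i ⊕ P'_i and thus P'_i = P_i ⊕ C_i ⊕ C'_i.
P'1: 71 ⊕ 199 ⊕ 160 = 32.
P'2: 172 ⊕ 236 ⊕ 197 = 133.
P'3: 238 ⊕ 238 ⊕ 19 = 19.

P'1 = 32, P'2 = 133, P'3 = 19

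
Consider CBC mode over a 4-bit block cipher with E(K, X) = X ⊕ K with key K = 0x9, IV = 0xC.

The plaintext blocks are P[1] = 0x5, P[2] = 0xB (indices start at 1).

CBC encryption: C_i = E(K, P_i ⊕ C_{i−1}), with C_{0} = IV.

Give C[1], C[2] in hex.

C[1]: P[1] ⊕ 0xC = 0x9; E(K, 0x9) = 0x0.
C[2]: P[2] ⊕ 0x0 = 0xB; E(K, 0xB) = 0x2.

C[1] = 0x0, C[2] = 0x2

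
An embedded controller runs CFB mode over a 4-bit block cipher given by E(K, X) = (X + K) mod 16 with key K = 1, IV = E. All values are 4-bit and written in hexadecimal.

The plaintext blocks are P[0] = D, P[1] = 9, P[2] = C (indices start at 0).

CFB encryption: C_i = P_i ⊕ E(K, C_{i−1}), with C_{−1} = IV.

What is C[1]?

C[1] = A

C[0]: E(K, E) = F; D ⊕ F = 2.
C[1]: E(K, 2) = 3; 9 ⊕ 3 = A.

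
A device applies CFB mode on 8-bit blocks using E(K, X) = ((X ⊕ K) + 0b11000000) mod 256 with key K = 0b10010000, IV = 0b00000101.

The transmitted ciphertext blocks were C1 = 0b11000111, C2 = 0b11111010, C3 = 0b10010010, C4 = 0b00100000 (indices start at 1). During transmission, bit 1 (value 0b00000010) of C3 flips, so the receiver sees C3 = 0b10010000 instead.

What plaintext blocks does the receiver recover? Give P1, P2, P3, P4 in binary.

CFB decryption: P_i = C_i ⊕ E(K, C_{i−1}), with C_{0} = IV.
Only C3 changed, to 0b10010000. In CFB, a change in C_i flips the same bit in P_i and garbles P_{i+1}. Decrypting the received ciphertext:
P1: E(K, 0b00000101) = 0b01010101; 0b11000111 ⊕ 0b01010101 = 0b10010010.
P2: E(K, 0b11000111) = 0b00010111; 0b11111010 ⊕ 0b00010111 = 0b11101101.
P3: E(K, 0b11111010) = 0b00101010; 0b10010000 ⊕ 0b00101010 = 0b10111010.
P4: E(K, 0b10010000) = 0b11000000; 0b00100000 ⊕ 0b11000000 = 0b11100000.
Blocks that differ from the original plaintext: P3, P4.

P1 = 0b10010010, P2 = 0b11101101, P3 = 0b10111010, P4 = 0b11100000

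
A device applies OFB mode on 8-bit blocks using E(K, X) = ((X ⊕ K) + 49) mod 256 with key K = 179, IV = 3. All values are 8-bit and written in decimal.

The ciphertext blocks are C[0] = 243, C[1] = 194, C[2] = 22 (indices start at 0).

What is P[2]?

OFB decryption: S_i = E(K, S_{i−1}) with S_{−1} = IV; P_i = C_i ⊕ S_i.
P[0]: S = E(K, 3) = 225; 243 ⊕ 225 = 18.
P[1]: S = E(K, 225) = 131; 194 ⊕ 131 = 65.
P[2]: S = E(K, 131) = 97; 22 ⊕ 97 = 119.

P[2] = 119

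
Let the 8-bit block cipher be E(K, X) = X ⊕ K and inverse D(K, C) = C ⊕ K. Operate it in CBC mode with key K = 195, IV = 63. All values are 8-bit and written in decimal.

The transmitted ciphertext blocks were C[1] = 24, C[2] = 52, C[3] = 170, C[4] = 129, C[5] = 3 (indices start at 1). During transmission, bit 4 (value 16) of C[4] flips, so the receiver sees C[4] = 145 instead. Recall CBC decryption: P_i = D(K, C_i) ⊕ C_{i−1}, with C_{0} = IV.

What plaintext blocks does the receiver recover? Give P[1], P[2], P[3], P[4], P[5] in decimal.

Only C[4] changed, to 145. In CBC, a change in C_i garbles P_i and flips the same bit in P_{i+1}. Decrypting the received ciphertext:
P[1]: D(K, 24) = 219; 219 ⊕ 63 = 228.
P[2]: D(K, 52) = 247; 247 ⊕ 24 = 239.
P[3]: D(K, 170) = 105; 105 ⊕ 52 = 93.
P[4]: D(K, 145) = 82; 82 ⊕ 170 = 248.
P[5]: D(K, 3) = 192; 192 ⊕ 145 = 81.
Blocks that differ from the original plaintext: P[4], P[5].

P[1] = 228, P[2] = 239, P[3] = 93, P[4] = 248, P[5] = 81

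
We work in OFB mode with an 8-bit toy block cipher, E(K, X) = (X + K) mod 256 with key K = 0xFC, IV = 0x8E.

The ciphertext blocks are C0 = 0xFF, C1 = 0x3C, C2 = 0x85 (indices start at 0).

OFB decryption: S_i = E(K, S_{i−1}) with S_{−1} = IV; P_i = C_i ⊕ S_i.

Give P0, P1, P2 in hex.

P0: S = E(K, 0x8E) = 0x8A; 0xFF ⊕ 0x8A = 0x75.
P1: S = E(K, 0x8A) = 0x86; 0x3C ⊕ 0x86 = 0xBA.
P2: S = E(K, 0x86) = 0x82; 0x85 ⊕ 0x82 = 0x07.

P0 = 0x75, P1 = 0xBA, P2 = 0x07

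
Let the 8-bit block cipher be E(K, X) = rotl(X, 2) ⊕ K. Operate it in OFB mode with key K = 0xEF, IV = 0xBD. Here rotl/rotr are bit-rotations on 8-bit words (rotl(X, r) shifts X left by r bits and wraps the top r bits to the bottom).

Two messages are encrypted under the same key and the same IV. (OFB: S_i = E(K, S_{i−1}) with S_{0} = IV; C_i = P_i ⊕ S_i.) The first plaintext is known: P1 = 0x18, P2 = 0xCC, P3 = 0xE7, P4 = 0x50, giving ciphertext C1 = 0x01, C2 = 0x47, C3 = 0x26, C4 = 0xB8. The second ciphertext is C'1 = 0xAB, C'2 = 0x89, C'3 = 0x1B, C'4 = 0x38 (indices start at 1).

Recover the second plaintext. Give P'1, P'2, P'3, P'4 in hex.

P'1 = 0xB2, P'2 = 0x02, P'3 = 0xDA, P'4 = 0xD0

In OFB with a reused IV, both messages share the same keystream S_i, so C_i ⊕ C'_i = P_i ⊕ P'_i and thus P'_i = P_i ⊕ C_i ⊕ C'_i.
P'1: 0x18 ⊕ 0x01 ⊕ 0xAB = 0xB2.
P'2: 0xCC ⊕ 0x47 ⊕ 0x89 = 0x02.
P'3: 0xE7 ⊕ 0x26 ⊕ 0x1B = 0xDA.
P'4: 0x50 ⊕ 0xB8 ⊕ 0x38 = 0xD0.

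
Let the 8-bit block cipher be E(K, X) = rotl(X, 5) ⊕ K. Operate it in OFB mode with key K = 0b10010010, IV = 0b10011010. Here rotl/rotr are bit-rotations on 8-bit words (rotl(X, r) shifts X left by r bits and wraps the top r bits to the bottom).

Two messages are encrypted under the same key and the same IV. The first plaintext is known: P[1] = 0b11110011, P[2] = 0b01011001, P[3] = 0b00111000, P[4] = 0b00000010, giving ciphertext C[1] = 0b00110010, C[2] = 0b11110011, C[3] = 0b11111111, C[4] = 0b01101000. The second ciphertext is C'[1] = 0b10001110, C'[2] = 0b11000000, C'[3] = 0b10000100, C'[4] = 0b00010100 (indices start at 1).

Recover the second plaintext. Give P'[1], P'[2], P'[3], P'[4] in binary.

In OFB with a reused IV, both messages share the same keystream S_i, so C_i ⊕ C'_i = P_i ⊕ P'_i and thus P'_i = P_i ⊕ C_i ⊕ C'_i.
P'[1]: 0b11110011 ⊕ 0b00110010 ⊕ 0b10001110 = 0b01001111.
P'[2]: 0b01011001 ⊕ 0b11110011 ⊕ 0b11000000 = 0b01101010.
P'[3]: 0b00111000 ⊕ 0b11111111 ⊕ 0b10000100 = 0b01000011.
P'[4]: 0b00000010 ⊕ 0b01101000 ⊕ 0b00010100 = 0b01111110.

P'[1] = 0b01001111, P'[2] = 0b01101010, P'[3] = 0b01000011, P'[4] = 0b01111110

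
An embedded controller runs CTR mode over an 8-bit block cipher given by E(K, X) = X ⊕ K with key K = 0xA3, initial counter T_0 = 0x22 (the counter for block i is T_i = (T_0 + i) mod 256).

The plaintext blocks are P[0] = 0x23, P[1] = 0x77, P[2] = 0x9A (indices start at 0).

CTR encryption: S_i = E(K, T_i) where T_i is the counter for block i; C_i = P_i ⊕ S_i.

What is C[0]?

C[0]: T = 0x22, S = E(K, T) = 0x81; 0x23 ⊕ 0x81 = 0xA2.

C[0] = 0xA2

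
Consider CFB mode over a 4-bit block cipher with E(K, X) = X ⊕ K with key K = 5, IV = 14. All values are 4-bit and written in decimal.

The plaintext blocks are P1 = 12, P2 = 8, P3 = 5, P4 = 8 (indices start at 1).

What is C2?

C2 = 10

CFB encryption: C_i = P_i ⊕ E(K, C_{i−1}), with C_{0} = IV.
C1: E(K, 14) = 11; 12 ⊕ 11 = 7.
C2: E(K, 7) = 2; 8 ⊕ 2 = 10.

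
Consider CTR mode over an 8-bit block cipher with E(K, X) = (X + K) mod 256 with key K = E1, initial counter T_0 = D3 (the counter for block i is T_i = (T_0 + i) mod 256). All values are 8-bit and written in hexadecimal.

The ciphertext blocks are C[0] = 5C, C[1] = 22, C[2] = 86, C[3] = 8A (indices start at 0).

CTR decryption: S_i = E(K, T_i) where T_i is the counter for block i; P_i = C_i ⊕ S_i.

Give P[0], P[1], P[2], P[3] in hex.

P[0]: T = D3, S = E(K, T) = B4; 5C ⊕ B4 = E8.
P[1]: T = D4, S = E(K, T) = B5; 22 ⊕ B5 = 97.
P[2]: T = D5, S = E(K, T) = B6; 86 ⊕ B6 = 30.
P[3]: T = D6, S = E(K, T) = B7; 8A ⊕ B7 = 3D.

P[0] = E8, P[1] = 97, P[2] = 30, P[3] = 3D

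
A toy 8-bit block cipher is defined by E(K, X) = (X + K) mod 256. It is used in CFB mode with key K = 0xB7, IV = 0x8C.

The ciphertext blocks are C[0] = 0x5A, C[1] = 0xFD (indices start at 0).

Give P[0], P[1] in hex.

P[0] = 0x19, P[1] = 0xEC

CFB decryption: P_i = C_i ⊕ E(K, C_{i−1}), with C_{−1} = IV.
P[0]: E(K, 0x8C) = 0x43; 0x5A ⊕ 0x43 = 0x19.
P[1]: E(K, 0x5A) = 0x11; 0xFD ⊕ 0x11 = 0xEC.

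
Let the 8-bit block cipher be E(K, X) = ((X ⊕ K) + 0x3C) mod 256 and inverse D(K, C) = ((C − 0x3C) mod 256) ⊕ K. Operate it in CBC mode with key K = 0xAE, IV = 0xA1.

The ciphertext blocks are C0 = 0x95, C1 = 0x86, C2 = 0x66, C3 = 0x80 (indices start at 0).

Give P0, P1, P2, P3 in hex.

CBC decryption: P_i = D(K, C_i) ⊕ C_{i−1}, with C_{−1} = IV.
P0: D(K, 0x95) = 0xF7; 0xF7 ⊕ 0xA1 = 0x56.
P1: D(K, 0x86) = 0xE4; 0xE4 ⊕ 0x95 = 0x71.
P2: D(K, 0x66) = 0x84; 0x84 ⊕ 0x86 = 0x02.
P3: D(K, 0x80) = 0xEA; 0xEA ⊕ 0x66 = 0x8C.

P0 = 0x56, P1 = 0x71, P2 = 0x02, P3 = 0x8C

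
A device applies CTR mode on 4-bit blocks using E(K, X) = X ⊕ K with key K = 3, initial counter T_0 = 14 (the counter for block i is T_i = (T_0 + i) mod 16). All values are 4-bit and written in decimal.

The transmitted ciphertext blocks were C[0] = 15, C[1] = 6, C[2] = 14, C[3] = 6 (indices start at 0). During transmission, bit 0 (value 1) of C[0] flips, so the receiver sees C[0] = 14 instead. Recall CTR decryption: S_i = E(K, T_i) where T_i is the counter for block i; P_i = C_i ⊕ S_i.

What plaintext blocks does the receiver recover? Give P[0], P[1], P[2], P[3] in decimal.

P[0] = 3, P[1] = 10, P[2] = 13, P[3] = 4

Only C[0] changed, to 14. In CTR, a change in C_i flips the same bit in P_i only; the keystream is unaffected. Decrypting the received ciphertext:
P[0]: T = 14, S = E(K, T) = 13; 14 ⊕ 13 = 3.
P[1]: T = 15, S = E(K, T) = 12; 6 ⊕ 12 = 10.
P[2]: T = 0, S = E(K, T) = 3; 14 ⊕ 3 = 13.
P[3]: T = 1, S = E(K, T) = 2; 6 ⊕ 2 = 4.
Blocks that differ from the original plaintext: P[0].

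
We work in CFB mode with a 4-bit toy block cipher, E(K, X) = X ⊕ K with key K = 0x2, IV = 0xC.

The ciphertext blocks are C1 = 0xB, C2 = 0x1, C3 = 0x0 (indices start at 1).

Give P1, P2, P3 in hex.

CFB decryption: P_i = C_i ⊕ E(K, C_{i−1}), with C_{0} = IV.
P1: E(K, 0xC) = 0xE; 0xB ⊕ 0xE = 0x5.
P2: E(K, 0xB) = 0x9; 0x1 ⊕ 0x9 = 0x8.
P3: E(K, 0x1) = 0x3; 0x0 ⊕ 0x3 = 0x3.

P1 = 0x5, P2 = 0x8, P3 = 0x3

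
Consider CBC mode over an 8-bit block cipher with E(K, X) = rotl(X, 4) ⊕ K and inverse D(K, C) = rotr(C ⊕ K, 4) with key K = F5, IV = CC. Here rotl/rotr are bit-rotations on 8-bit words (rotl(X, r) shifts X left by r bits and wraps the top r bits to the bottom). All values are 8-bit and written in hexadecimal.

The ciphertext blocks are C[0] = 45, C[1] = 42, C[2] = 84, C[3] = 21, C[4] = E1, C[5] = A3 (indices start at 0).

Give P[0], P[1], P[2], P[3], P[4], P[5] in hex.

CBC decryption: P_i = D(K, C_i) ⊕ C_{i−1}, with C_{−1} = IV.
P[0]: D(K, 45) = 0B; 0B ⊕ CC = C7.
P[1]: D(K, 42) = 7B; 7B ⊕ 45 = 3E.
P[2]: D(K, 84) = 17; 17 ⊕ 42 = 55.
P[3]: D(K, 21) = 4D; 4D ⊕ 84 = C9.
P[4]: D(K, E1) = 41; 41 ⊕ 21 = 60.
P[5]: D(K, A3) = 65; 65 ⊕ E1 = 84.

P[0] = C7, P[1] = 3E, P[2] = 55, P[3] = C9, P[4] = 60, P[5] = 84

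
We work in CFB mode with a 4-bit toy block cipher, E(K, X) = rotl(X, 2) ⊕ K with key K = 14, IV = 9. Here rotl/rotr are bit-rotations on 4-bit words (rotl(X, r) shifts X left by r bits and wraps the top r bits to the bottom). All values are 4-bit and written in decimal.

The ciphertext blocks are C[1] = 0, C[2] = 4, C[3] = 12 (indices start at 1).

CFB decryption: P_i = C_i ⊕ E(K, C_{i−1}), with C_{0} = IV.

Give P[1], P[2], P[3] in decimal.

P[1] = 8, P[2] = 10, P[3] = 3

P[1]: E(K, 9) = 8; 0 ⊕ 8 = 8.
P[2]: E(K, 0) = 14; 4 ⊕ 14 = 10.
P[3]: E(K, 4) = 15; 12 ⊕ 15 = 3.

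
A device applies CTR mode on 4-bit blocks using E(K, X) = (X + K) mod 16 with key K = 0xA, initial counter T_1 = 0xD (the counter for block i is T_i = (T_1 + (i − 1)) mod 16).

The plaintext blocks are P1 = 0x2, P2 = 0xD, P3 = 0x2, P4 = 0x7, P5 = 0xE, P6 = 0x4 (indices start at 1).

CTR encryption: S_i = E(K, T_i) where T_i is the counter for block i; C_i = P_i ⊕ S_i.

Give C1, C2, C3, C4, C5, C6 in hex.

C1 = 0x5, C2 = 0x5, C3 = 0xB, C4 = 0xD, C5 = 0x5, C6 = 0x8

C1: T = 0xD, S = E(K, T) = 0x7; 0x2 ⊕ 0x7 = 0x5.
C2: T = 0xE, S = E(K, T) = 0x8; 0xD ⊕ 0x8 = 0x5.
C3: T = 0xF, S = E(K, T) = 0x9; 0x2 ⊕ 0x9 = 0xB.
C4: T = 0x0, S = E(K, T) = 0xA; 0x7 ⊕ 0xA = 0xD.
C5: T = 0x1, S = E(K, T) = 0xB; 0xE ⊕ 0xB = 0x5.
C6: T = 0x2, S = E(K, T) = 0xC; 0x4 ⊕ 0xC = 0x8.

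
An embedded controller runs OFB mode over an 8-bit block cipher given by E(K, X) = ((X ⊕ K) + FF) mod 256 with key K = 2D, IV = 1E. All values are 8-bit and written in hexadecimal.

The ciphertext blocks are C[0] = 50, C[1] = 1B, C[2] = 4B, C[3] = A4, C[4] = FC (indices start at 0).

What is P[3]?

OFB decryption: S_i = E(K, S_{i−1}) with S_{−1} = IV; P_i = C_i ⊕ S_i.
P[0]: S = E(K, 1E) = 32; 50 ⊕ 32 = 62.
P[1]: S = E(K, 32) = 1E; 1B ⊕ 1E = 05.
P[2]: S = E(K, 1E) = 32; 4B ⊕ 32 = 79.
P[3]: S = E(K, 32) = 1E; A4 ⊕ 1E = BA.

P[3] = BA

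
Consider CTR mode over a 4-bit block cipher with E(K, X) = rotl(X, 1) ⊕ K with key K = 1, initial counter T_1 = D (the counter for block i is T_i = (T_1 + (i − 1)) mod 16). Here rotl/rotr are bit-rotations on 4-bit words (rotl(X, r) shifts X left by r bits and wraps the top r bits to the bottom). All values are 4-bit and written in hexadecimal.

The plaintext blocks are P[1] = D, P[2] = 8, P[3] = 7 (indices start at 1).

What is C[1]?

C[1] = 7

CTR encryption: S_i = E(K, T_i) where T_i is the counter for block i; C_i = P_i ⊕ S_i.
C[1]: T = D, S = E(K, T) = A; D ⊕ A = 7.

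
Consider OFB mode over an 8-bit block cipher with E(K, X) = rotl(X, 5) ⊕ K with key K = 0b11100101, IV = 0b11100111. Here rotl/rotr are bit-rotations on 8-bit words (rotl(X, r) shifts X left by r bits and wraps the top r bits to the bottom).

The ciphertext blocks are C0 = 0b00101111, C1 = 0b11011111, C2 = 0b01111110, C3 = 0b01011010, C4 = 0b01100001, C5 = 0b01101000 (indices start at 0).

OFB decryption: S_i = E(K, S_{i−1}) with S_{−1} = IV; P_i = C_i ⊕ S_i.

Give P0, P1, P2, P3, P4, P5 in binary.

P0: S = E(K, 0b11100111) = 0b00011001; 0b00101111 ⊕ 0b00011001 = 0b00110110.
P1: S = E(K, 0b00011001) = 0b11000110; 0b11011111 ⊕ 0b11000110 = 0b00011001.
P2: S = E(K, 0b11000110) = 0b00111101; 0b01111110 ⊕ 0b00111101 = 0b01000011.
P3: S = E(K, 0b00111101) = 0b01000010; 0b01011010 ⊕ 0b01000010 = 0b00011000.
P4: S = E(K, 0b01000010) = 0b10101101; 0b01100001 ⊕ 0b10101101 = 0b11001100.
P5: S = E(K, 0b10101101) = 0b01010000; 0b01101000 ⊕ 0b01010000 = 0b00111000.

P0 = 0b00110110, P1 = 0b00011001, P2 = 0b01000011, P3 = 0b00011000, P4 = 0b11001100, P5 = 0b00111000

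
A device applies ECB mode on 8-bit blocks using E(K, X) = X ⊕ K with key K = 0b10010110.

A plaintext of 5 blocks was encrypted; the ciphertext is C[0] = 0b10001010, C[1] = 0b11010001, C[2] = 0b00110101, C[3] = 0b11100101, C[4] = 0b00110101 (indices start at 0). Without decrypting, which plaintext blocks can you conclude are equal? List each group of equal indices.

P[2] = P[4]

ECB encrypts each block independently with the same key, so equal ciphertext blocks imply equal plaintext blocks.
C[2] = C[4] = 0b00110101, so P[2] = P[4].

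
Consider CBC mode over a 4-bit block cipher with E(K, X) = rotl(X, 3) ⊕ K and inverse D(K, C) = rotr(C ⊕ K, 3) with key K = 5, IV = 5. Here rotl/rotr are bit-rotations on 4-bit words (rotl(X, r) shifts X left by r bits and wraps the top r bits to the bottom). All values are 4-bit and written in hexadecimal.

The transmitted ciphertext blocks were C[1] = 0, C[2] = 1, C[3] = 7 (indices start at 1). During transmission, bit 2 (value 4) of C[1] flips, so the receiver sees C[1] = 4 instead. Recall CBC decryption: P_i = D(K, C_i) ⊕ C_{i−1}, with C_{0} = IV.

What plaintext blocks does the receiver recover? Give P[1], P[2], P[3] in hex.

Only C[1] changed, to 4. In CBC, a change in C_i garbles P_i and flips the same bit in P_{i+1}. Decrypting the received ciphertext:
P[1]: D(K, 4) = 2; 2 ⊕ 5 = 7.
P[2]: D(K, 1) = 8; 8 ⊕ 4 = C.
P[3]: D(K, 7) = 4; 4 ⊕ 1 = 5.
Blocks that differ from the original plaintext: P[1], P[2].

P[1] = 7, P[2] = C, P[3] = 5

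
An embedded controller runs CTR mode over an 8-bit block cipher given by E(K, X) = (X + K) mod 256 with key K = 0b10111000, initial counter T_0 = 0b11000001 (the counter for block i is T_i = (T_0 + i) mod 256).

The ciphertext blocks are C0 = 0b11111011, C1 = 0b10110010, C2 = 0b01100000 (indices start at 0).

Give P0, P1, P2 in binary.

CTR decryption: S_i = E(K, T_i) where T_i is the counter for block i; P_i = C_i ⊕ S_i.
P0: T = 0b11000001, S = E(K, T) = 0b01111001; 0b11111011 ⊕ 0b01111001 = 0b10000010.
P1: T = 0b11000010, S = E(K, T) = 0b01111010; 0b10110010 ⊕ 0b01111010 = 0b11001000.
P2: T = 0b11000011, S = E(K, T) = 0b01111011; 0b01100000 ⊕ 0b01111011 = 0b00011011.

P0 = 0b10000010, P1 = 0b11001000, P2 = 0b00011011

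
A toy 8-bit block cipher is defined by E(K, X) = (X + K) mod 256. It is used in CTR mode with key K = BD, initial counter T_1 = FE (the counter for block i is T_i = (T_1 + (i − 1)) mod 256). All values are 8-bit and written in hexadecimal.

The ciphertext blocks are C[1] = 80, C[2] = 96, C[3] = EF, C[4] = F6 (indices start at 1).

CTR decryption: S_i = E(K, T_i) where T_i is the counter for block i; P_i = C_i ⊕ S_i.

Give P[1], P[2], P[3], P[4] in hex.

P[1]: T = FE, S = E(K, T) = BB; 80 ⊕ BB = 3B.
P[2]: T = FF, S = E(K, T) = BC; 96 ⊕ BC = 2A.
P[3]: T = 00, S = E(K, T) = BD; EF ⊕ BD = 52.
P[4]: T = 01, S = E(K, T) = BE; F6 ⊕ BE = 48.

P[1] = 3B, P[2] = 2A, P[3] = 52, P[4] = 48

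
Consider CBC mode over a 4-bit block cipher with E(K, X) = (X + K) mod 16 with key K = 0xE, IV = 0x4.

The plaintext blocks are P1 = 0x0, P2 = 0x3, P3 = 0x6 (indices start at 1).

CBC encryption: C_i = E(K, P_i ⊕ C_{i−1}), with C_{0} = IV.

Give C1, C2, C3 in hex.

C1: P1 ⊕ 0x4 = 0x4; E(K, 0x4) = 0x2.
C2: P2 ⊕ 0x2 = 0x1; E(K, 0x1) = 0xF.
C3: P3 ⊕ 0xF = 0x9; E(K, 0x9) = 0x7.

C1 = 0x2, C2 = 0xF, C3 = 0x7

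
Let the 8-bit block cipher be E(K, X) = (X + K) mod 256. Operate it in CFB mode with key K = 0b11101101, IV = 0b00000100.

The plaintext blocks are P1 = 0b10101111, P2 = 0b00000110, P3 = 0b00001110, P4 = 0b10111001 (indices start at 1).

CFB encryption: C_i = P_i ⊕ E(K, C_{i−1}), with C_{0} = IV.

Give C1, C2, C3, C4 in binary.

C1 = 0b01011110, C2 = 0b01001101, C3 = 0b00110100, C4 = 0b10011000

C1: E(K, 0b00000100) = 0b11110001; 0b10101111 ⊕ 0b11110001 = 0b01011110.
C2: E(K, 0b01011110) = 0b01001011; 0b00000110 ⊕ 0b01001011 = 0b01001101.
C3: E(K, 0b01001101) = 0b00111010; 0b00001110 ⊕ 0b00111010 = 0b00110100.
C4: E(K, 0b00110100) = 0b00100001; 0b10111001 ⊕ 0b00100001 = 0b10011000.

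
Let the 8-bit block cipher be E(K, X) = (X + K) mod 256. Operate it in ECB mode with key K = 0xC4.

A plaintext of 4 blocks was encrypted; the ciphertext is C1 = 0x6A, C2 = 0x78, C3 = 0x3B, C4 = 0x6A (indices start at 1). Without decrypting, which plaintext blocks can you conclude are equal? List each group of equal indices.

P1 = P4

ECB encrypts each block independently with the same key, so equal ciphertext blocks imply equal plaintext blocks.
C1 = C4 = 0x6A, so P1 = P4.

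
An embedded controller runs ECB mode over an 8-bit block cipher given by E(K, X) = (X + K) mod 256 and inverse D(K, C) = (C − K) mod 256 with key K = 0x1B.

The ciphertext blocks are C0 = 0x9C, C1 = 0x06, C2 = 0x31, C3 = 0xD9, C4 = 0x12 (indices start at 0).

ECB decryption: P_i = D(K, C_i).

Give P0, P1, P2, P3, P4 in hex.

P0: D(K, 0x9C) = 0x81.
P1: D(K, 0x06) = 0xEB.
P2: D(K, 0x31) = 0x16.
P3: D(K, 0xD9) = 0xBE.
P4: D(K, 0x12) = 0xF7.

P0 = 0x81, P1 = 0xEB, P2 = 0x16, P3 = 0xBE, P4 = 0xF7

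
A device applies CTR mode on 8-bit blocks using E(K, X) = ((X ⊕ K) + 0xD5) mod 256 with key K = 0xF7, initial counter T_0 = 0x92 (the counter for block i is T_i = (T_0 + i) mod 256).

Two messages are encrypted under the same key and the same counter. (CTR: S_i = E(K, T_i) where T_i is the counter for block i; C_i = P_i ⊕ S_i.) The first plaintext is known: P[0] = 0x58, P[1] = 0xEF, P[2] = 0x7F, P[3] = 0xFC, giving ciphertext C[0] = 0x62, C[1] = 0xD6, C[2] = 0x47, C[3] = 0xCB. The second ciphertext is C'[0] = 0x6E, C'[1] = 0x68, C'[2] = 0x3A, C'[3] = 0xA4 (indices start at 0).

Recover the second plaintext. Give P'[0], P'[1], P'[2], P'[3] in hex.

P'[0] = 0x54, P'[1] = 0x51, P'[2] = 0x02, P'[3] = 0x93

In CTR with a reused counter, both messages share the same keystream S_i, so C_i ⊕ C'_i = P_i ⊕ P'_i and thus P'_i = P_i ⊕ C_i ⊕ C'_i.
P'[0]: 0x58 ⊕ 0x62 ⊕ 0x6E = 0x54.
P'[1]: 0xEF ⊕ 0xD6 ⊕ 0x68 = 0x51.
P'[2]: 0x7F ⊕ 0x47 ⊕ 0x3A = 0x02.
P'[3]: 0xFC ⊕ 0xCB ⊕ 0xA4 = 0x93.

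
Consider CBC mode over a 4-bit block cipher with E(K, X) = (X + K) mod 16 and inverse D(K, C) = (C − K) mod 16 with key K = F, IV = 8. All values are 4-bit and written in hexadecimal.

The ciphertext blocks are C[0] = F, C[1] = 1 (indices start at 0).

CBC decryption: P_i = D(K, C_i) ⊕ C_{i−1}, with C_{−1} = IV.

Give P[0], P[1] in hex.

P[0]: D(K, F) = 0; 0 ⊕ 8 = 8.
P[1]: D(K, 1) = 2; 2 ⊕ F = D.

P[0] = 8, P[1] = D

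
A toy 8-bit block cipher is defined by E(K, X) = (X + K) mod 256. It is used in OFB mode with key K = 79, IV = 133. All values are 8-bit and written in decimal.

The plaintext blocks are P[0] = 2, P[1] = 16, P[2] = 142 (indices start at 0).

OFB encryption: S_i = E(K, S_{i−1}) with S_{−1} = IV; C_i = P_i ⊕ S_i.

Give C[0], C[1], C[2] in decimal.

C[0] = 214, C[1] = 51, C[2] = 252

C[0]: S = E(K, 133) = 212; 2 ⊕ 212 = 214.
C[1]: S = E(K, 212) = 35; 16 ⊕ 35 = 51.
C[2]: S = E(K, 35) = 114; 142 ⊕ 114 = 252.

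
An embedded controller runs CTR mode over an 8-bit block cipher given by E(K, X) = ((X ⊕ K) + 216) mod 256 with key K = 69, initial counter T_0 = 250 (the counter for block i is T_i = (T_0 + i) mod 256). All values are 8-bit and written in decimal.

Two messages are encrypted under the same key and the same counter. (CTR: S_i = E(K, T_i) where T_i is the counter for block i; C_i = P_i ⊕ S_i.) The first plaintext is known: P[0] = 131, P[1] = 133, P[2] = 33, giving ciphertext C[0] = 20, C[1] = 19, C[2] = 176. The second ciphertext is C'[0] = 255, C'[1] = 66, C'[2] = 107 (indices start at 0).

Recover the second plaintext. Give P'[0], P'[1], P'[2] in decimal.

P'[0] = 104, P'[1] = 212, P'[2] = 250

In CTR with a reused counter, both messages share the same keystream S_i, so C_i ⊕ C'_i = P_i ⊕ P'_i and thus P'_i = P_i ⊕ C_i ⊕ C'_i.
P'[0]: 131 ⊕ 20 ⊕ 255 = 104.
P'[1]: 133 ⊕ 19 ⊕ 66 = 212.
P'[2]: 33 ⊕ 176 ⊕ 107 = 250.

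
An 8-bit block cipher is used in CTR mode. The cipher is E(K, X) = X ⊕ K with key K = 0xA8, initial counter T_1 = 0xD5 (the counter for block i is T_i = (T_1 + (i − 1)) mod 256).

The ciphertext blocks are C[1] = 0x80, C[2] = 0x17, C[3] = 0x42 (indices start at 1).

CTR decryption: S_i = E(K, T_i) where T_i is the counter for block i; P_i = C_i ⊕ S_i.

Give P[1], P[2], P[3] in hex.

P[1] = 0xFD, P[2] = 0x69, P[3] = 0x3D

P[1]: T = 0xD5, S = E(K, T) = 0x7D; 0x80 ⊕ 0x7D = 0xFD.
P[2]: T = 0xD6, S = E(K, T) = 0x7E; 0x17 ⊕ 0x7E = 0x69.
P[3]: T = 0xD7, S = E(K, T) = 0x7F; 0x42 ⊕ 0x7F = 0x3D.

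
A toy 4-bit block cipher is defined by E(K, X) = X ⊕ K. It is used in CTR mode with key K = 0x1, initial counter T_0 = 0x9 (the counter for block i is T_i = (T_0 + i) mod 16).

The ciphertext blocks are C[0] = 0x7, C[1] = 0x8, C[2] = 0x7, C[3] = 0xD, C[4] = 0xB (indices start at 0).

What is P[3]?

CTR decryption: S_i = E(K, T_i) where T_i is the counter for block i; P_i = C_i ⊕ S_i.
P[3]: T = 0xC, S = E(K, T) = 0xD; 0xD ⊕ 0xD = 0x0.

P[3] = 0x0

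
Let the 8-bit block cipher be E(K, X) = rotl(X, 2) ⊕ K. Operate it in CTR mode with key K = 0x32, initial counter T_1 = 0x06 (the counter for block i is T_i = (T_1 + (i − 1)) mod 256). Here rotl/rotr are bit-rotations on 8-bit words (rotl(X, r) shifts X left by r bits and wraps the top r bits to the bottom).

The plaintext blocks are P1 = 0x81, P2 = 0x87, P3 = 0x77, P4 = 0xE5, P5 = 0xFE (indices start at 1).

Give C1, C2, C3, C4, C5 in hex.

CTR encryption: S_i = E(K, T_i) where T_i is the counter for block i; C_i = P_i ⊕ S_i.
C1: T = 0x06, S = E(K, T) = 0x2A; 0x81 ⊕ 0x2A = 0xAB.
C2: T = 0x07, S = E(K, T) = 0x2E; 0x87 ⊕ 0x2E = 0xA9.
C3: T = 0x08, S = E(K, T) = 0x12; 0x77 ⊕ 0x12 = 0x65.
C4: T = 0x09, S = E(K, T) = 0x16; 0xE5 ⊕ 0x16 = 0xF3.
C5: T = 0x0A, S = E(K, T) = 0x1A; 0xFE ⊕ 0x1A = 0xE4.

C1 = 0xAB, C2 = 0xA9, C3 = 0x65, C4 = 0xF3, C5 = 0xE4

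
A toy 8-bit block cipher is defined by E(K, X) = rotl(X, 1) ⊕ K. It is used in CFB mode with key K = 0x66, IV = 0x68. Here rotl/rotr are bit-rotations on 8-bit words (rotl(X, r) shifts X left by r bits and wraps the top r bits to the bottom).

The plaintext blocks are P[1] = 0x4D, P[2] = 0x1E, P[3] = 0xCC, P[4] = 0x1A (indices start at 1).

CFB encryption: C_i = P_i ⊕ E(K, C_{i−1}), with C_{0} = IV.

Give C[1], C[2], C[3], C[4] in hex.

C[1] = 0xFB, C[2] = 0x8F, C[3] = 0xB5, C[4] = 0x17

C[1]: E(K, 0x68) = 0xB6; 0x4D ⊕ 0xB6 = 0xFB.
C[2]: E(K, 0xFB) = 0x91; 0x1E ⊕ 0x91 = 0x8F.
C[3]: E(K, 0x8F) = 0x79; 0xCC ⊕ 0x79 = 0xB5.
C[4]: E(K, 0xB5) = 0x0D; 0x1A ⊕ 0x0D = 0x17.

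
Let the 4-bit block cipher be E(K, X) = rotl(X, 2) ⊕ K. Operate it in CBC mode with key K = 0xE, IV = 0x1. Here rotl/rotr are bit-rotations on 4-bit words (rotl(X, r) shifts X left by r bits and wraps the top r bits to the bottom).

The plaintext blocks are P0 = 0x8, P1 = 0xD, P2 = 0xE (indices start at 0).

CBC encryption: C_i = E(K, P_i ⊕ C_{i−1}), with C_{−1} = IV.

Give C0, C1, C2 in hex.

C0 = 0x8, C1 = 0xB, C2 = 0xB

C0: P0 ⊕ 0x1 = 0x9; E(K, 0x9) = 0x8.
C1: P1 ⊕ 0x8 = 0x5; E(K, 0x5) = 0xB.
C2: P2 ⊕ 0xB = 0x5; E(K, 0x5) = 0xB.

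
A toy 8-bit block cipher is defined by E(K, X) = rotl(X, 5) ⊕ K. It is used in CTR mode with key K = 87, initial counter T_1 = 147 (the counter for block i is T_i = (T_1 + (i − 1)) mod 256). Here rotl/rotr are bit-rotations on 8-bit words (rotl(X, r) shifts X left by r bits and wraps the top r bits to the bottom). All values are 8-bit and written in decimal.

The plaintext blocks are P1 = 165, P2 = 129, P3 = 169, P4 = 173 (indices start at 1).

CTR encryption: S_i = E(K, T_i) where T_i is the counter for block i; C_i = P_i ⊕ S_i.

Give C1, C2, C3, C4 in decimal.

C1 = 128, C2 = 68, C3 = 76, C4 = 40

C1: T = 147, S = E(K, T) = 37; 165 ⊕ 37 = 128.
C2: T = 148, S = E(K, T) = 197; 129 ⊕ 197 = 68.
C3: T = 149, S = E(K, T) = 229; 169 ⊕ 229 = 76.
C4: T = 150, S = E(K, T) = 133; 173 ⊕ 133 = 40.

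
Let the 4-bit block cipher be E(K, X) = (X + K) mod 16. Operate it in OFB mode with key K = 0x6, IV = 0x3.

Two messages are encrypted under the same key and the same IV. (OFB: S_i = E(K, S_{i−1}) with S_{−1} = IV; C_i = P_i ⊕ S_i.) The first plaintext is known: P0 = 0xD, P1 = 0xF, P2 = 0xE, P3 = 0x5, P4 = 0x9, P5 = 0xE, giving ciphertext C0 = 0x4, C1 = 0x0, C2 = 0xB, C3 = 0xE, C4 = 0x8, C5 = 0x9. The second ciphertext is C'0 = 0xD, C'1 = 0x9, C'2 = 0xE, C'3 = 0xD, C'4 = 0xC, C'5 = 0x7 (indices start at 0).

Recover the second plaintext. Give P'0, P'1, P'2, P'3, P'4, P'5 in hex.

In OFB with a reused IV, both messages share the same keystream S_i, so C_i ⊕ C'_i = P_i ⊕ P'_i and thus P'_i = P_i ⊕ C_i ⊕ C'_i.
P'0: 0xD ⊕ 0x4 ⊕ 0xD = 0x4.
P'1: 0xF ⊕ 0x0 ⊕ 0x9 = 0x6.
P'2: 0xE ⊕ 0xB ⊕ 0xE = 0xB.
P'3: 0x5 ⊕ 0xE ⊕ 0xD = 0x6.
P'4: 0x9 ⊕ 0x8 ⊕ 0xC = 0xD.
P'5: 0xE ⊕ 0x9 ⊕ 0x7 = 0x0.

P'0 = 0x4, P'1 = 0x6, P'2 = 0xB, P'3 = 0x6, P'4 = 0xD, P'5 = 0x0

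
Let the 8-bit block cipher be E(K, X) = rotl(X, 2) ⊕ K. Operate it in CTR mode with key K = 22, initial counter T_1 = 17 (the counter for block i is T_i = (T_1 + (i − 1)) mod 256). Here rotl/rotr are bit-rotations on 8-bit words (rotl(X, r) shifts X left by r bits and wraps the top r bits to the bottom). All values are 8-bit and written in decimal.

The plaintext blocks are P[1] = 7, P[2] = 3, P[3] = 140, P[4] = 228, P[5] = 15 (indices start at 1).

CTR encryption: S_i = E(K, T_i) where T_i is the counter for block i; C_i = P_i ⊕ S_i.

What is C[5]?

C[5] = 77

C[1]: T = 17, S = E(K, T) = 82; 7 ⊕ 82 = 85.
C[2]: T = 18, S = E(K, T) = 94; 3 ⊕ 94 = 93.
C[3]: T = 19, S = E(K, T) = 90; 140 ⊕ 90 = 214.
C[4]: T = 20, S = E(K, T) = 70; 228 ⊕ 70 = 162.
C[5]: T = 21, S = E(K, T) = 66; 15 ⊕ 66 = 77.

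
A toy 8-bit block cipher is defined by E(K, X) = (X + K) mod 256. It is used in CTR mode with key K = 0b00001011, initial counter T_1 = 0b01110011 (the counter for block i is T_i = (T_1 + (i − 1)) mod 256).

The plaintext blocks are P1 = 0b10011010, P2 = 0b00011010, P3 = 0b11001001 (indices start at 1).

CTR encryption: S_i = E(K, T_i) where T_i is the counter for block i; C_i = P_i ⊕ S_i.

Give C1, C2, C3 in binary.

C1: T = 0b01110011, S = E(K, T) = 0b01111110; 0b10011010 ⊕ 0b01111110 = 0b11100100.
C2: T = 0b01110100, S = E(K, T) = 0b01111111; 0b00011010 ⊕ 0b01111111 = 0b01100101.
C3: T = 0b01110101, S = E(K, T) = 0b10000000; 0b11001001 ⊕ 0b10000000 = 0b01001001.

C1 = 0b11100100, C2 = 0b01100101, C3 = 0b01001001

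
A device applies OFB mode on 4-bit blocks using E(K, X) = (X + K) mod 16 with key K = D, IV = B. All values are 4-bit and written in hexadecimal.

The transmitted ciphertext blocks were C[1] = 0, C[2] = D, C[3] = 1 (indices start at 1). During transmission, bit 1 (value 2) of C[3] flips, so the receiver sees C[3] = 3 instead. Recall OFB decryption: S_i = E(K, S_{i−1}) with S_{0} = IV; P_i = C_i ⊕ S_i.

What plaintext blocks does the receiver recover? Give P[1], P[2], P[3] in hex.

P[1] = 8, P[2] = 8, P[3] = 1

Only C[3] changed, to 3. In OFB, a change in C_i flips the same bit in P_i only; the keystream is unaffected. Decrypting the received ciphertext:
P[1]: S = E(K, B) = 8; 0 ⊕ 8 = 8.
P[2]: S = E(K, 8) = 5; D ⊕ 5 = 8.
P[3]: S = E(K, 5) = 2; 3 ⊕ 2 = 1.
Blocks that differ from the original plaintext: P[3].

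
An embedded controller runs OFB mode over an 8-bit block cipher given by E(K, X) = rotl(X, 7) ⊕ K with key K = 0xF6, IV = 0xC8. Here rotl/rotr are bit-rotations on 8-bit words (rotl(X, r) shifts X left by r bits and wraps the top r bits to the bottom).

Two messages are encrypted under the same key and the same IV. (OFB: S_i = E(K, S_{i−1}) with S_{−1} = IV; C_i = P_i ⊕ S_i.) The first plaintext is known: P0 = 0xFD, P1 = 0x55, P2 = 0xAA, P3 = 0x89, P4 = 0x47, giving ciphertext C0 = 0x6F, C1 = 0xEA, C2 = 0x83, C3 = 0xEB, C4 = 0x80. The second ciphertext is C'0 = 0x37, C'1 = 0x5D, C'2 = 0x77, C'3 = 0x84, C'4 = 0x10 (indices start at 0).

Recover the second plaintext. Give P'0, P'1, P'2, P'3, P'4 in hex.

P'0 = 0xA5, P'1 = 0xE2, P'2 = 0x5E, P'3 = 0xE6, P'4 = 0xD7

In OFB with a reused IV, both messages share the same keystream S_i, so C_i ⊕ C'_i = P_i ⊕ P'_i and thus P'_i = P_i ⊕ C_i ⊕ C'_i.
P'0: 0xFD ⊕ 0x6F ⊕ 0x37 = 0xA5.
P'1: 0x55 ⊕ 0xEA ⊕ 0x5D = 0xE2.
P'2: 0xAA ⊕ 0x83 ⊕ 0x77 = 0x5E.
P'3: 0x89 ⊕ 0xEB ⊕ 0x84 = 0xE6.
P'4: 0x47 ⊕ 0x80 ⊕ 0x10 = 0xD7.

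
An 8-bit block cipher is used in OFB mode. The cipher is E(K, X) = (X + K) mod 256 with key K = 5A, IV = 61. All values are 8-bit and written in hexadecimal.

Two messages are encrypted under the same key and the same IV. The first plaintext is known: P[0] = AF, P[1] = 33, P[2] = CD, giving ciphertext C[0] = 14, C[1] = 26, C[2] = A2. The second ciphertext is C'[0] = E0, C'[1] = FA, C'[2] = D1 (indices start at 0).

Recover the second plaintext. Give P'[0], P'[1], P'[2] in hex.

In OFB with a reused IV, both messages share the same keystream S_i, so C_i ⊕ C'_i = P_i ⊕ P'_i and thus P'_i = P_i ⊕ C_i ⊕ C'_i.
P'[0]: AF ⊕ 14 ⊕ E0 = 5B.
P'[1]: 33 ⊕ 26 ⊕ FA = EF.
P'[2]: CD ⊕ A2 ⊕ D1 = BE.

P'[0] = 5B, P'[1] = EF, P'[2] = BE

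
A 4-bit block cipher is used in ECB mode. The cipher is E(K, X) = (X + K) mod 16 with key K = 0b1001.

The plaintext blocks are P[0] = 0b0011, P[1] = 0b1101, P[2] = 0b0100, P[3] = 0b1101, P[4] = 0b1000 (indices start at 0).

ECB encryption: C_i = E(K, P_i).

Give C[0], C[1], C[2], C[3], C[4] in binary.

C[0]: E(K, 0b0011) = 0b1100.
C[1]: E(K, 0b1101) = 0b0110.
C[2]: E(K, 0b0100) = 0b1101.
C[3]: E(K, 0b1101) = 0b0110.
C[4]: E(K, 0b1000) = 0b0001.

C[0] = 0b1100, C[1] = 0b0110, C[2] = 0b1101, C[3] = 0b0110, C[4] = 0b0001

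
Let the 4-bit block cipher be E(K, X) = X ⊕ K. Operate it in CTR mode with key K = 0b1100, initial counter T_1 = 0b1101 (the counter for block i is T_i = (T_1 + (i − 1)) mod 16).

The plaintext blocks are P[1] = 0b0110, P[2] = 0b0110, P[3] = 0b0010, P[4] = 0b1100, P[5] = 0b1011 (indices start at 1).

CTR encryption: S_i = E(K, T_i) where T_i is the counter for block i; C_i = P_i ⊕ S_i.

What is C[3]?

C[3] = 0b0001

C[1]: T = 0b1101, S = E(K, T) = 0b0001; 0b0110 ⊕ 0b0001 = 0b0111.
C[2]: T = 0b1110, S = E(K, T) = 0b0010; 0b0110 ⊕ 0b0010 = 0b0100.
C[3]: T = 0b1111, S = E(K, T) = 0b0011; 0b0010 ⊕ 0b0011 = 0b0001.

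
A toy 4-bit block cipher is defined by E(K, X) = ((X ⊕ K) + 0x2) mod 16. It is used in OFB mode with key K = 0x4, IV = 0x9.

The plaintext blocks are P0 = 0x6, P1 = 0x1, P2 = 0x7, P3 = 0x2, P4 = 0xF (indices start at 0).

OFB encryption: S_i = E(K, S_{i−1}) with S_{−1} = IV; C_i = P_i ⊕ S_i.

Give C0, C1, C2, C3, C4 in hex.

C0 = 0x9, C1 = 0xC, C2 = 0xC, C3 = 0x3, C4 = 0x8

C0: S = E(K, 0x9) = 0xF; 0x6 ⊕ 0xF = 0x9.
C1: S = E(K, 0xF) = 0xD; 0x1 ⊕ 0xD = 0xC.
C2: S = E(K, 0xD) = 0xB; 0x7 ⊕ 0xB = 0xC.
C3: S = E(K, 0xB) = 0x1; 0x2 ⊕ 0x1 = 0x3.
C4: S = E(K, 0x1) = 0x7; 0xF ⊕ 0x7 = 0x8.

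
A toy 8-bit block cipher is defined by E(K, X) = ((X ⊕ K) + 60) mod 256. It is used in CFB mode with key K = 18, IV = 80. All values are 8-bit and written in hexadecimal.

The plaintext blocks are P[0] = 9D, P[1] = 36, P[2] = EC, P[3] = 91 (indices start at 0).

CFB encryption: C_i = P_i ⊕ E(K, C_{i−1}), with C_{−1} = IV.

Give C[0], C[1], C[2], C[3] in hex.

C[0] = 65, C[1] = EB, C[2] = BF, C[3] = 96

C[0]: E(K, 80) = F8; 9D ⊕ F8 = 65.
C[1]: E(K, 65) = DD; 36 ⊕ DD = EB.
C[2]: E(K, EB) = 53; EC ⊕ 53 = BF.
C[3]: E(K, BF) = 07; 91 ⊕ 07 = 96.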